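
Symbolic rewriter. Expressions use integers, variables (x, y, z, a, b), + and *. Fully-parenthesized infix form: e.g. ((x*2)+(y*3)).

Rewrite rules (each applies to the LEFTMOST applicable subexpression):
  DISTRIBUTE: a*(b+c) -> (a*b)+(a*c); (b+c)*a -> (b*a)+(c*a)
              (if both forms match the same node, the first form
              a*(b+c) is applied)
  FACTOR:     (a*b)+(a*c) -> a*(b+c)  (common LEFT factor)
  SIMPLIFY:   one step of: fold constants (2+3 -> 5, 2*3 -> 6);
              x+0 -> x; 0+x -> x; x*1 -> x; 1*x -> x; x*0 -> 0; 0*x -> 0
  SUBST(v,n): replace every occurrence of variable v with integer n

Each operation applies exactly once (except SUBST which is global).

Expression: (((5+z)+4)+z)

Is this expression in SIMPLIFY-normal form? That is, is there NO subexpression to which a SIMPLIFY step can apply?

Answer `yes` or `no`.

Answer: yes

Derivation:
Expression: (((5+z)+4)+z)
Scanning for simplifiable subexpressions (pre-order)...
  at root: (((5+z)+4)+z) (not simplifiable)
  at L: ((5+z)+4) (not simplifiable)
  at LL: (5+z) (not simplifiable)
Result: no simplifiable subexpression found -> normal form.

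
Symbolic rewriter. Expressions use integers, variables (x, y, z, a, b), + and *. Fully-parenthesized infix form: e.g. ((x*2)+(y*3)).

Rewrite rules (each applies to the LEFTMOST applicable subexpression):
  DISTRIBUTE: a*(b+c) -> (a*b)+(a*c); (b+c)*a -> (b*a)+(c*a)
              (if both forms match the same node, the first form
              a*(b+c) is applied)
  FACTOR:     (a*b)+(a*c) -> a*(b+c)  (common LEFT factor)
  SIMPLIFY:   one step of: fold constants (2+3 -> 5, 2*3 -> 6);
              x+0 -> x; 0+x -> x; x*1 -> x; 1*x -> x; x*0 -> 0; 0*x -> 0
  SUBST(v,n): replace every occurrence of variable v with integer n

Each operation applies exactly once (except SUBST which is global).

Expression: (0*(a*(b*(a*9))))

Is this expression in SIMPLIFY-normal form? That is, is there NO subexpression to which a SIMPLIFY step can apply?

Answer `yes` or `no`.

Answer: no

Derivation:
Expression: (0*(a*(b*(a*9))))
Scanning for simplifiable subexpressions (pre-order)...
  at root: (0*(a*(b*(a*9)))) (SIMPLIFIABLE)
  at R: (a*(b*(a*9))) (not simplifiable)
  at RR: (b*(a*9)) (not simplifiable)
  at RRR: (a*9) (not simplifiable)
Found simplifiable subexpr at path root: (0*(a*(b*(a*9))))
One SIMPLIFY step would give: 0
-> NOT in normal form.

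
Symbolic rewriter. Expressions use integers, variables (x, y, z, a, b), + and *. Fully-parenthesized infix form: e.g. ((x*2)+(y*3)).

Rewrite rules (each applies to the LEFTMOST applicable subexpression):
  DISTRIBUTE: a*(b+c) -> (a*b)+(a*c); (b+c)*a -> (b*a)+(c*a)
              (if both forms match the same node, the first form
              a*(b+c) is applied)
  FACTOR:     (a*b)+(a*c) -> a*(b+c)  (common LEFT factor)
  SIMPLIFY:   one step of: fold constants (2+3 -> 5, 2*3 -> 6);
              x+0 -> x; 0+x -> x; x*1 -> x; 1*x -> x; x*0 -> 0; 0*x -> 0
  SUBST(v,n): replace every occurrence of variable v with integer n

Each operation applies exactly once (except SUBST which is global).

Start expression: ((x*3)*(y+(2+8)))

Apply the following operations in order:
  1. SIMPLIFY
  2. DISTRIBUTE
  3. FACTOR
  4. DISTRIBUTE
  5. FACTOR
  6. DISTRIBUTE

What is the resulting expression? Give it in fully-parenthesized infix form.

Answer: (((x*3)*y)+((x*3)*10))

Derivation:
Start: ((x*3)*(y+(2+8)))
Apply SIMPLIFY at RR (target: (2+8)): ((x*3)*(y+(2+8))) -> ((x*3)*(y+10))
Apply DISTRIBUTE at root (target: ((x*3)*(y+10))): ((x*3)*(y+10)) -> (((x*3)*y)+((x*3)*10))
Apply FACTOR at root (target: (((x*3)*y)+((x*3)*10))): (((x*3)*y)+((x*3)*10)) -> ((x*3)*(y+10))
Apply DISTRIBUTE at root (target: ((x*3)*(y+10))): ((x*3)*(y+10)) -> (((x*3)*y)+((x*3)*10))
Apply FACTOR at root (target: (((x*3)*y)+((x*3)*10))): (((x*3)*y)+((x*3)*10)) -> ((x*3)*(y+10))
Apply DISTRIBUTE at root (target: ((x*3)*(y+10))): ((x*3)*(y+10)) -> (((x*3)*y)+((x*3)*10))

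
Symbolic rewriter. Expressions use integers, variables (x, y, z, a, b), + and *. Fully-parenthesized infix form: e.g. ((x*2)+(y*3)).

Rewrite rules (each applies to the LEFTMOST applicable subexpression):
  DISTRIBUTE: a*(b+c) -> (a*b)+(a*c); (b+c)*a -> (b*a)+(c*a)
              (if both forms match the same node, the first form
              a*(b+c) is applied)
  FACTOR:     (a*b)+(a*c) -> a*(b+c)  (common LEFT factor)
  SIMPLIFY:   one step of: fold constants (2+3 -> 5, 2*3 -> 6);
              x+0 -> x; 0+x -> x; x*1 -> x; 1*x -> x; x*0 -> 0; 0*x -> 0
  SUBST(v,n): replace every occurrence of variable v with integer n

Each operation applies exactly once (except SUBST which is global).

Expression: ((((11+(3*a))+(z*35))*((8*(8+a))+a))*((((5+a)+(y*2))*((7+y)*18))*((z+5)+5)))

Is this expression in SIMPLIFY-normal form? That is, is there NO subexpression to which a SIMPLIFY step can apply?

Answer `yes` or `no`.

Expression: ((((11+(3*a))+(z*35))*((8*(8+a))+a))*((((5+a)+(y*2))*((7+y)*18))*((z+5)+5)))
Scanning for simplifiable subexpressions (pre-order)...
  at root: ((((11+(3*a))+(z*35))*((8*(8+a))+a))*((((5+a)+(y*2))*((7+y)*18))*((z+5)+5))) (not simplifiable)
  at L: (((11+(3*a))+(z*35))*((8*(8+a))+a)) (not simplifiable)
  at LL: ((11+(3*a))+(z*35)) (not simplifiable)
  at LLL: (11+(3*a)) (not simplifiable)
  at LLLR: (3*a) (not simplifiable)
  at LLR: (z*35) (not simplifiable)
  at LR: ((8*(8+a))+a) (not simplifiable)
  at LRL: (8*(8+a)) (not simplifiable)
  at LRLR: (8+a) (not simplifiable)
  at R: ((((5+a)+(y*2))*((7+y)*18))*((z+5)+5)) (not simplifiable)
  at RL: (((5+a)+(y*2))*((7+y)*18)) (not simplifiable)
  at RLL: ((5+a)+(y*2)) (not simplifiable)
  at RLLL: (5+a) (not simplifiable)
  at RLLR: (y*2) (not simplifiable)
  at RLR: ((7+y)*18) (not simplifiable)
  at RLRL: (7+y) (not simplifiable)
  at RR: ((z+5)+5) (not simplifiable)
  at RRL: (z+5) (not simplifiable)
Result: no simplifiable subexpression found -> normal form.

Answer: yes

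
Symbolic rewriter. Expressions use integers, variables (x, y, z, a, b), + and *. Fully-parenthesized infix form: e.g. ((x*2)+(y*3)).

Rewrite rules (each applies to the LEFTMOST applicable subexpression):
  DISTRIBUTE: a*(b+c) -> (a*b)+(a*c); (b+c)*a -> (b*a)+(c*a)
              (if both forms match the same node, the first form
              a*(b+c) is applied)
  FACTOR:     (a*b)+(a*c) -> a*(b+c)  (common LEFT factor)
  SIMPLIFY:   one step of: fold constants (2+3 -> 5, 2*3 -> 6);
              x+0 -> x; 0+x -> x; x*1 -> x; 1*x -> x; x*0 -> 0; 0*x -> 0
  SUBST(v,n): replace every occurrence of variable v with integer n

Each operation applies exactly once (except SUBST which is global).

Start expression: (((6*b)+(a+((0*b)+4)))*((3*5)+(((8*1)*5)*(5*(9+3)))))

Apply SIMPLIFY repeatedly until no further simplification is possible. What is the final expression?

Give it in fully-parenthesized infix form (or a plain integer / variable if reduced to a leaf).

Start: (((6*b)+(a+((0*b)+4)))*((3*5)+(((8*1)*5)*(5*(9+3)))))
Step 1: at LRRL: (0*b) -> 0; overall: (((6*b)+(a+((0*b)+4)))*((3*5)+(((8*1)*5)*(5*(9+3))))) -> (((6*b)+(a+(0+4)))*((3*5)+(((8*1)*5)*(5*(9+3)))))
Step 2: at LRR: (0+4) -> 4; overall: (((6*b)+(a+(0+4)))*((3*5)+(((8*1)*5)*(5*(9+3))))) -> (((6*b)+(a+4))*((3*5)+(((8*1)*5)*(5*(9+3)))))
Step 3: at RL: (3*5) -> 15; overall: (((6*b)+(a+4))*((3*5)+(((8*1)*5)*(5*(9+3))))) -> (((6*b)+(a+4))*(15+(((8*1)*5)*(5*(9+3)))))
Step 4: at RRLL: (8*1) -> 8; overall: (((6*b)+(a+4))*(15+(((8*1)*5)*(5*(9+3))))) -> (((6*b)+(a+4))*(15+((8*5)*(5*(9+3)))))
Step 5: at RRL: (8*5) -> 40; overall: (((6*b)+(a+4))*(15+((8*5)*(5*(9+3))))) -> (((6*b)+(a+4))*(15+(40*(5*(9+3)))))
Step 6: at RRRR: (9+3) -> 12; overall: (((6*b)+(a+4))*(15+(40*(5*(9+3))))) -> (((6*b)+(a+4))*(15+(40*(5*12))))
Step 7: at RRR: (5*12) -> 60; overall: (((6*b)+(a+4))*(15+(40*(5*12)))) -> (((6*b)+(a+4))*(15+(40*60)))
Step 8: at RR: (40*60) -> 2400; overall: (((6*b)+(a+4))*(15+(40*60))) -> (((6*b)+(a+4))*(15+2400))
Step 9: at R: (15+2400) -> 2415; overall: (((6*b)+(a+4))*(15+2400)) -> (((6*b)+(a+4))*2415)
Fixed point: (((6*b)+(a+4))*2415)

Answer: (((6*b)+(a+4))*2415)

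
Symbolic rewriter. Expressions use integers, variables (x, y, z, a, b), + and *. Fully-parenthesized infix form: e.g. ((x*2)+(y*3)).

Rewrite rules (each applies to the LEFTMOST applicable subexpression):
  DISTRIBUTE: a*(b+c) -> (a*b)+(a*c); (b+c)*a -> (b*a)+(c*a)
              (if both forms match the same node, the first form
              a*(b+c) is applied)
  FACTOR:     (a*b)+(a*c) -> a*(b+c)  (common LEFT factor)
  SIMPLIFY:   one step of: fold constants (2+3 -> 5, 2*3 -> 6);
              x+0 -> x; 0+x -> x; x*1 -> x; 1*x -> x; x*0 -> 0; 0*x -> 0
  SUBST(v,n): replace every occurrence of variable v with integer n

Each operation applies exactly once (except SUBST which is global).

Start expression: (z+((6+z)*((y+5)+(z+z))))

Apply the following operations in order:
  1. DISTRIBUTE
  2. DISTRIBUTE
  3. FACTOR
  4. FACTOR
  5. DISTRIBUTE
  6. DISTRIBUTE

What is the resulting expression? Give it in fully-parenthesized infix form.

Start: (z+((6+z)*((y+5)+(z+z))))
Apply DISTRIBUTE at R (target: ((6+z)*((y+5)+(z+z)))): (z+((6+z)*((y+5)+(z+z)))) -> (z+(((6+z)*(y+5))+((6+z)*(z+z))))
Apply DISTRIBUTE at RL (target: ((6+z)*(y+5))): (z+(((6+z)*(y+5))+((6+z)*(z+z)))) -> (z+((((6+z)*y)+((6+z)*5))+((6+z)*(z+z))))
Apply FACTOR at RL (target: (((6+z)*y)+((6+z)*5))): (z+((((6+z)*y)+((6+z)*5))+((6+z)*(z+z)))) -> (z+(((6+z)*(y+5))+((6+z)*(z+z))))
Apply FACTOR at R (target: (((6+z)*(y+5))+((6+z)*(z+z)))): (z+(((6+z)*(y+5))+((6+z)*(z+z)))) -> (z+((6+z)*((y+5)+(z+z))))
Apply DISTRIBUTE at R (target: ((6+z)*((y+5)+(z+z)))): (z+((6+z)*((y+5)+(z+z)))) -> (z+(((6+z)*(y+5))+((6+z)*(z+z))))
Apply DISTRIBUTE at RL (target: ((6+z)*(y+5))): (z+(((6+z)*(y+5))+((6+z)*(z+z)))) -> (z+((((6+z)*y)+((6+z)*5))+((6+z)*(z+z))))

Answer: (z+((((6+z)*y)+((6+z)*5))+((6+z)*(z+z))))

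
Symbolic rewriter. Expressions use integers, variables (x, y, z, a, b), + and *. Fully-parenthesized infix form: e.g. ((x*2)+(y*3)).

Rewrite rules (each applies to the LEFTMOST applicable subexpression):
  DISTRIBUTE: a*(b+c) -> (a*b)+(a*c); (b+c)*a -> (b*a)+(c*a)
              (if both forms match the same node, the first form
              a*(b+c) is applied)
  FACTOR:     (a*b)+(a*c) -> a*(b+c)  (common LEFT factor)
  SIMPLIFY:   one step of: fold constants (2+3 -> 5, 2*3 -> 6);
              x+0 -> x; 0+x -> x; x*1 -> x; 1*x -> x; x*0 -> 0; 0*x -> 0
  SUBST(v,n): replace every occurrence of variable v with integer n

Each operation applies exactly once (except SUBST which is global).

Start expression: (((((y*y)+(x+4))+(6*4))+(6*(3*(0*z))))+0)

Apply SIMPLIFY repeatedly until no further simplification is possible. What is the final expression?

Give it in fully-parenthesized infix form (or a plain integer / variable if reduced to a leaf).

Start: (((((y*y)+(x+4))+(6*4))+(6*(3*(0*z))))+0)
Step 1: at root: (((((y*y)+(x+4))+(6*4))+(6*(3*(0*z))))+0) -> ((((y*y)+(x+4))+(6*4))+(6*(3*(0*z)))); overall: (((((y*y)+(x+4))+(6*4))+(6*(3*(0*z))))+0) -> ((((y*y)+(x+4))+(6*4))+(6*(3*(0*z))))
Step 2: at LR: (6*4) -> 24; overall: ((((y*y)+(x+4))+(6*4))+(6*(3*(0*z)))) -> ((((y*y)+(x+4))+24)+(6*(3*(0*z))))
Step 3: at RRR: (0*z) -> 0; overall: ((((y*y)+(x+4))+24)+(6*(3*(0*z)))) -> ((((y*y)+(x+4))+24)+(6*(3*0)))
Step 4: at RR: (3*0) -> 0; overall: ((((y*y)+(x+4))+24)+(6*(3*0))) -> ((((y*y)+(x+4))+24)+(6*0))
Step 5: at R: (6*0) -> 0; overall: ((((y*y)+(x+4))+24)+(6*0)) -> ((((y*y)+(x+4))+24)+0)
Step 6: at root: ((((y*y)+(x+4))+24)+0) -> (((y*y)+(x+4))+24); overall: ((((y*y)+(x+4))+24)+0) -> (((y*y)+(x+4))+24)
Fixed point: (((y*y)+(x+4))+24)

Answer: (((y*y)+(x+4))+24)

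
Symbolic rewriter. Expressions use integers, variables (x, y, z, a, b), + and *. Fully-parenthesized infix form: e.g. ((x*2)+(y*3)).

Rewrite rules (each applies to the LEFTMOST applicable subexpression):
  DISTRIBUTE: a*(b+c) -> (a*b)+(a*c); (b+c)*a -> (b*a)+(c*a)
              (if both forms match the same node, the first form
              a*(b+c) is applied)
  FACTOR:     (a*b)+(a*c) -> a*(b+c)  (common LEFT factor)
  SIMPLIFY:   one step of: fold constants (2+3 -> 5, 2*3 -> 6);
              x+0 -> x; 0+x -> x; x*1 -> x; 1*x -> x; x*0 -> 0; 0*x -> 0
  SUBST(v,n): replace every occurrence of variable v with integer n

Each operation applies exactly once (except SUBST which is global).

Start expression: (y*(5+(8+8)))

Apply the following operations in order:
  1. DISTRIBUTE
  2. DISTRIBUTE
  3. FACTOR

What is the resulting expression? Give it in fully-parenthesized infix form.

Answer: ((y*5)+(y*(8+8)))

Derivation:
Start: (y*(5+(8+8)))
Apply DISTRIBUTE at root (target: (y*(5+(8+8)))): (y*(5+(8+8))) -> ((y*5)+(y*(8+8)))
Apply DISTRIBUTE at R (target: (y*(8+8))): ((y*5)+(y*(8+8))) -> ((y*5)+((y*8)+(y*8)))
Apply FACTOR at R (target: ((y*8)+(y*8))): ((y*5)+((y*8)+(y*8))) -> ((y*5)+(y*(8+8)))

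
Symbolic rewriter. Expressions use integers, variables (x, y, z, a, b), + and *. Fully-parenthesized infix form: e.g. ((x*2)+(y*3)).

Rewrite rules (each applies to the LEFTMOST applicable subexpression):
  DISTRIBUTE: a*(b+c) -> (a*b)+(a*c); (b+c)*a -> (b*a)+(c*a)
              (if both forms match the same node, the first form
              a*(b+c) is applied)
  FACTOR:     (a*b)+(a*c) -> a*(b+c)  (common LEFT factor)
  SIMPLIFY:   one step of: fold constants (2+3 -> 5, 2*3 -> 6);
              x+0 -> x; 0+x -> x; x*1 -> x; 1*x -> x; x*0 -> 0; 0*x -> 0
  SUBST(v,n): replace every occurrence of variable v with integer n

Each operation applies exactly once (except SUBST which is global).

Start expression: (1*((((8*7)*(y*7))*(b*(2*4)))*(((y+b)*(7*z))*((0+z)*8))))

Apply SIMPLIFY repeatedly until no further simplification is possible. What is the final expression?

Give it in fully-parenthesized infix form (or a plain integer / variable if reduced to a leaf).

Start: (1*((((8*7)*(y*7))*(b*(2*4)))*(((y+b)*(7*z))*((0+z)*8))))
Step 1: at root: (1*((((8*7)*(y*7))*(b*(2*4)))*(((y+b)*(7*z))*((0+z)*8)))) -> ((((8*7)*(y*7))*(b*(2*4)))*(((y+b)*(7*z))*((0+z)*8))); overall: (1*((((8*7)*(y*7))*(b*(2*4)))*(((y+b)*(7*z))*((0+z)*8)))) -> ((((8*7)*(y*7))*(b*(2*4)))*(((y+b)*(7*z))*((0+z)*8)))
Step 2: at LLL: (8*7) -> 56; overall: ((((8*7)*(y*7))*(b*(2*4)))*(((y+b)*(7*z))*((0+z)*8))) -> (((56*(y*7))*(b*(2*4)))*(((y+b)*(7*z))*((0+z)*8)))
Step 3: at LRR: (2*4) -> 8; overall: (((56*(y*7))*(b*(2*4)))*(((y+b)*(7*z))*((0+z)*8))) -> (((56*(y*7))*(b*8))*(((y+b)*(7*z))*((0+z)*8)))
Step 4: at RRL: (0+z) -> z; overall: (((56*(y*7))*(b*8))*(((y+b)*(7*z))*((0+z)*8))) -> (((56*(y*7))*(b*8))*(((y+b)*(7*z))*(z*8)))
Fixed point: (((56*(y*7))*(b*8))*(((y+b)*(7*z))*(z*8)))

Answer: (((56*(y*7))*(b*8))*(((y+b)*(7*z))*(z*8)))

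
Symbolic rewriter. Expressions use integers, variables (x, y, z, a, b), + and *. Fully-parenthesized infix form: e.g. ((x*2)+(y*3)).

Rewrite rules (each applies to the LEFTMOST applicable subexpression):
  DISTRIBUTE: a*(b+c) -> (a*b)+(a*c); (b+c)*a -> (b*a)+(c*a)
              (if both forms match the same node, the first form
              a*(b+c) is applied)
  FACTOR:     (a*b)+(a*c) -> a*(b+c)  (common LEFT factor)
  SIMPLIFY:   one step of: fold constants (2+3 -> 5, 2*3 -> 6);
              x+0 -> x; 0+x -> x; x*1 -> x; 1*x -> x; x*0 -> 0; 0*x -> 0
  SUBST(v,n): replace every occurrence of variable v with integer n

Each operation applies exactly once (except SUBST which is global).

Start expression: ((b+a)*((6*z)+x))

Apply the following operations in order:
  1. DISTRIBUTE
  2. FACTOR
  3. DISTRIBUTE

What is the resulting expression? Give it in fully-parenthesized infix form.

Start: ((b+a)*((6*z)+x))
Apply DISTRIBUTE at root (target: ((b+a)*((6*z)+x))): ((b+a)*((6*z)+x)) -> (((b+a)*(6*z))+((b+a)*x))
Apply FACTOR at root (target: (((b+a)*(6*z))+((b+a)*x))): (((b+a)*(6*z))+((b+a)*x)) -> ((b+a)*((6*z)+x))
Apply DISTRIBUTE at root (target: ((b+a)*((6*z)+x))): ((b+a)*((6*z)+x)) -> (((b+a)*(6*z))+((b+a)*x))

Answer: (((b+a)*(6*z))+((b+a)*x))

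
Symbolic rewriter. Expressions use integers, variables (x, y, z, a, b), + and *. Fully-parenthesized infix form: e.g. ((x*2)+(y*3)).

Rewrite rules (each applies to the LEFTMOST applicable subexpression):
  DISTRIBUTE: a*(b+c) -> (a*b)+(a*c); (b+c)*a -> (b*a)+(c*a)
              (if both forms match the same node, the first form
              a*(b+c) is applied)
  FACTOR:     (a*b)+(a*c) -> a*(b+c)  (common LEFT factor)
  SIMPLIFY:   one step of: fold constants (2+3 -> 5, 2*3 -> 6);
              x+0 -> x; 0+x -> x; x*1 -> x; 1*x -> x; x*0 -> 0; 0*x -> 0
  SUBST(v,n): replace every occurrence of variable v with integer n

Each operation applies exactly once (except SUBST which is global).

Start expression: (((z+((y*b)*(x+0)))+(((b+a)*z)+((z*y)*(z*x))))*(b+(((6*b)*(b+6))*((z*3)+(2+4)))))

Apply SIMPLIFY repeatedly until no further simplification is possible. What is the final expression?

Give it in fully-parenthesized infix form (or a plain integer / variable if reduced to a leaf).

Answer: (((z+((y*b)*x))+(((b+a)*z)+((z*y)*(z*x))))*(b+(((6*b)*(b+6))*((z*3)+6))))

Derivation:
Start: (((z+((y*b)*(x+0)))+(((b+a)*z)+((z*y)*(z*x))))*(b+(((6*b)*(b+6))*((z*3)+(2+4)))))
Step 1: at LLRR: (x+0) -> x; overall: (((z+((y*b)*(x+0)))+(((b+a)*z)+((z*y)*(z*x))))*(b+(((6*b)*(b+6))*((z*3)+(2+4))))) -> (((z+((y*b)*x))+(((b+a)*z)+((z*y)*(z*x))))*(b+(((6*b)*(b+6))*((z*3)+(2+4)))))
Step 2: at RRRR: (2+4) -> 6; overall: (((z+((y*b)*x))+(((b+a)*z)+((z*y)*(z*x))))*(b+(((6*b)*(b+6))*((z*3)+(2+4))))) -> (((z+((y*b)*x))+(((b+a)*z)+((z*y)*(z*x))))*(b+(((6*b)*(b+6))*((z*3)+6))))
Fixed point: (((z+((y*b)*x))+(((b+a)*z)+((z*y)*(z*x))))*(b+(((6*b)*(b+6))*((z*3)+6))))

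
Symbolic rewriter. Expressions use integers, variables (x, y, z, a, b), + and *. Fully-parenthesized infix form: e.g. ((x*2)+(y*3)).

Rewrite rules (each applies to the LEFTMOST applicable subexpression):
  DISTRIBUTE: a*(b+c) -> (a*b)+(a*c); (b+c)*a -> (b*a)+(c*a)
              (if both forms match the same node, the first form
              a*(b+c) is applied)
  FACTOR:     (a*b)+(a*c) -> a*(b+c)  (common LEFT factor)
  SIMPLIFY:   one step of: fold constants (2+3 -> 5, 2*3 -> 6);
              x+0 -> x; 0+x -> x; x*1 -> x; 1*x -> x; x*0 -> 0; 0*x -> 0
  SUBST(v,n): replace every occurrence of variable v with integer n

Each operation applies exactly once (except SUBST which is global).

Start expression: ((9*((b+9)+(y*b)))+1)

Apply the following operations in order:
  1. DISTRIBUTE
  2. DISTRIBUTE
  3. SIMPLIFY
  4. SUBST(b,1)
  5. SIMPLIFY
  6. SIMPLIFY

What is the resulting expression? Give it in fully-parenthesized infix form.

Start: ((9*((b+9)+(y*b)))+1)
Apply DISTRIBUTE at L (target: (9*((b+9)+(y*b)))): ((9*((b+9)+(y*b)))+1) -> (((9*(b+9))+(9*(y*b)))+1)
Apply DISTRIBUTE at LL (target: (9*(b+9))): (((9*(b+9))+(9*(y*b)))+1) -> ((((9*b)+(9*9))+(9*(y*b)))+1)
Apply SIMPLIFY at LLR (target: (9*9)): ((((9*b)+(9*9))+(9*(y*b)))+1) -> ((((9*b)+81)+(9*(y*b)))+1)
Apply SUBST(b,1): ((((9*b)+81)+(9*(y*b)))+1) -> ((((9*1)+81)+(9*(y*1)))+1)
Apply SIMPLIFY at LLL (target: (9*1)): ((((9*1)+81)+(9*(y*1)))+1) -> (((9+81)+(9*(y*1)))+1)
Apply SIMPLIFY at LL (target: (9+81)): (((9+81)+(9*(y*1)))+1) -> ((90+(9*(y*1)))+1)

Answer: ((90+(9*(y*1)))+1)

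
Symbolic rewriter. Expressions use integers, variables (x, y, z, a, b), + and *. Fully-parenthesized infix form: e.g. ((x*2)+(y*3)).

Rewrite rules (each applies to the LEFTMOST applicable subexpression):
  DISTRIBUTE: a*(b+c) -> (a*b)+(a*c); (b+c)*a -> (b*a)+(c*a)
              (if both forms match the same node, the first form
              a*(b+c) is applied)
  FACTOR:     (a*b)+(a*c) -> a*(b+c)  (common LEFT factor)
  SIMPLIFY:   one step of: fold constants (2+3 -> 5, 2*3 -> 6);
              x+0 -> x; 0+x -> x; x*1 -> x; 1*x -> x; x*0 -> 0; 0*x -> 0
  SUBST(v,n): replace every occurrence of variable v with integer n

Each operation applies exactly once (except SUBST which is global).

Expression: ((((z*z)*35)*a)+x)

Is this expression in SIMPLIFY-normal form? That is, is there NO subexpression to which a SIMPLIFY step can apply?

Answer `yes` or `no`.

Answer: yes

Derivation:
Expression: ((((z*z)*35)*a)+x)
Scanning for simplifiable subexpressions (pre-order)...
  at root: ((((z*z)*35)*a)+x) (not simplifiable)
  at L: (((z*z)*35)*a) (not simplifiable)
  at LL: ((z*z)*35) (not simplifiable)
  at LLL: (z*z) (not simplifiable)
Result: no simplifiable subexpression found -> normal form.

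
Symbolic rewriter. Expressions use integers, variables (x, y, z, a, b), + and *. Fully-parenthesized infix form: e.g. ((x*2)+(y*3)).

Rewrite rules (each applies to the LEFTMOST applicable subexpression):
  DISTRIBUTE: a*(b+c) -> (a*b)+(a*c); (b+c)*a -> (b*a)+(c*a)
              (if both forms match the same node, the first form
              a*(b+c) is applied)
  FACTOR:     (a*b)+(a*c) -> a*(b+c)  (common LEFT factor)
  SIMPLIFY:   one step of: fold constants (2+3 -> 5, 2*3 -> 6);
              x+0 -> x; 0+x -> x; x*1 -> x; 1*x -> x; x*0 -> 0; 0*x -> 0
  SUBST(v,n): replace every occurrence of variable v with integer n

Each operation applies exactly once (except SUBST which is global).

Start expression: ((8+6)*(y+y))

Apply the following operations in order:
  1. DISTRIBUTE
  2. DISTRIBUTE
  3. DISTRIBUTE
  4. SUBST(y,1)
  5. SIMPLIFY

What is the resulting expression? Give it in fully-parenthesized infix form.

Start: ((8+6)*(y+y))
Apply DISTRIBUTE at root (target: ((8+6)*(y+y))): ((8+6)*(y+y)) -> (((8+6)*y)+((8+6)*y))
Apply DISTRIBUTE at L (target: ((8+6)*y)): (((8+6)*y)+((8+6)*y)) -> (((8*y)+(6*y))+((8+6)*y))
Apply DISTRIBUTE at R (target: ((8+6)*y)): (((8*y)+(6*y))+((8+6)*y)) -> (((8*y)+(6*y))+((8*y)+(6*y)))
Apply SUBST(y,1): (((8*y)+(6*y))+((8*y)+(6*y))) -> (((8*1)+(6*1))+((8*1)+(6*1)))
Apply SIMPLIFY at LL (target: (8*1)): (((8*1)+(6*1))+((8*1)+(6*1))) -> ((8+(6*1))+((8*1)+(6*1)))

Answer: ((8+(6*1))+((8*1)+(6*1)))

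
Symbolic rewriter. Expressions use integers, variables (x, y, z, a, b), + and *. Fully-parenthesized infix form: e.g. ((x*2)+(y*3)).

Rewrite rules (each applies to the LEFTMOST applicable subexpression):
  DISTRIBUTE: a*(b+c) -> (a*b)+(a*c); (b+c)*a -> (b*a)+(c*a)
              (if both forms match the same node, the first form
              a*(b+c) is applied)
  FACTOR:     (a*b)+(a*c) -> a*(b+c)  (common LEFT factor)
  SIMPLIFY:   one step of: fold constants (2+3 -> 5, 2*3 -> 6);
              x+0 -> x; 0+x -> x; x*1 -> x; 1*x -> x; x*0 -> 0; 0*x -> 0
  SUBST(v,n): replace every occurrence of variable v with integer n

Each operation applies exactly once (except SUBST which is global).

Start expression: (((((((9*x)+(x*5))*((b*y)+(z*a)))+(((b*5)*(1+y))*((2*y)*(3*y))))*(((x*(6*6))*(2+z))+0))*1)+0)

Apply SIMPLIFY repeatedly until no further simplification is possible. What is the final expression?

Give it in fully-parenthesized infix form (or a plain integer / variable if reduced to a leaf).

Start: (((((((9*x)+(x*5))*((b*y)+(z*a)))+(((b*5)*(1+y))*((2*y)*(3*y))))*(((x*(6*6))*(2+z))+0))*1)+0)
Step 1: at root: (((((((9*x)+(x*5))*((b*y)+(z*a)))+(((b*5)*(1+y))*((2*y)*(3*y))))*(((x*(6*6))*(2+z))+0))*1)+0) -> ((((((9*x)+(x*5))*((b*y)+(z*a)))+(((b*5)*(1+y))*((2*y)*(3*y))))*(((x*(6*6))*(2+z))+0))*1); overall: (((((((9*x)+(x*5))*((b*y)+(z*a)))+(((b*5)*(1+y))*((2*y)*(3*y))))*(((x*(6*6))*(2+z))+0))*1)+0) -> ((((((9*x)+(x*5))*((b*y)+(z*a)))+(((b*5)*(1+y))*((2*y)*(3*y))))*(((x*(6*6))*(2+z))+0))*1)
Step 2: at root: ((((((9*x)+(x*5))*((b*y)+(z*a)))+(((b*5)*(1+y))*((2*y)*(3*y))))*(((x*(6*6))*(2+z))+0))*1) -> (((((9*x)+(x*5))*((b*y)+(z*a)))+(((b*5)*(1+y))*((2*y)*(3*y))))*(((x*(6*6))*(2+z))+0)); overall: ((((((9*x)+(x*5))*((b*y)+(z*a)))+(((b*5)*(1+y))*((2*y)*(3*y))))*(((x*(6*6))*(2+z))+0))*1) -> (((((9*x)+(x*5))*((b*y)+(z*a)))+(((b*5)*(1+y))*((2*y)*(3*y))))*(((x*(6*6))*(2+z))+0))
Step 3: at R: (((x*(6*6))*(2+z))+0) -> ((x*(6*6))*(2+z)); overall: (((((9*x)+(x*5))*((b*y)+(z*a)))+(((b*5)*(1+y))*((2*y)*(3*y))))*(((x*(6*6))*(2+z))+0)) -> (((((9*x)+(x*5))*((b*y)+(z*a)))+(((b*5)*(1+y))*((2*y)*(3*y))))*((x*(6*6))*(2+z)))
Step 4: at RLR: (6*6) -> 36; overall: (((((9*x)+(x*5))*((b*y)+(z*a)))+(((b*5)*(1+y))*((2*y)*(3*y))))*((x*(6*6))*(2+z))) -> (((((9*x)+(x*5))*((b*y)+(z*a)))+(((b*5)*(1+y))*((2*y)*(3*y))))*((x*36)*(2+z)))
Fixed point: (((((9*x)+(x*5))*((b*y)+(z*a)))+(((b*5)*(1+y))*((2*y)*(3*y))))*((x*36)*(2+z)))

Answer: (((((9*x)+(x*5))*((b*y)+(z*a)))+(((b*5)*(1+y))*((2*y)*(3*y))))*((x*36)*(2+z)))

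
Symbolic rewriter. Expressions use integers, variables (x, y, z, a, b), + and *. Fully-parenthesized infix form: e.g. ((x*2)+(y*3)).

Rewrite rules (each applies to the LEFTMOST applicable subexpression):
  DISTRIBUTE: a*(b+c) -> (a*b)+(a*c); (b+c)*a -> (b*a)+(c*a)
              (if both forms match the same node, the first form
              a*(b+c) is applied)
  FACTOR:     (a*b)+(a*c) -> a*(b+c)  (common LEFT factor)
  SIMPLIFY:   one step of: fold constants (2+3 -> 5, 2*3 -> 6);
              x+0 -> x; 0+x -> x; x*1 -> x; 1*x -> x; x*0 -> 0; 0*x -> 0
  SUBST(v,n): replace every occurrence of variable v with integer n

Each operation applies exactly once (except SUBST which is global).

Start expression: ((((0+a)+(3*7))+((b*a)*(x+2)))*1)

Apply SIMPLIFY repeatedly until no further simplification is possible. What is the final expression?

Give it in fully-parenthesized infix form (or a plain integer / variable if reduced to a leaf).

Answer: ((a+21)+((b*a)*(x+2)))

Derivation:
Start: ((((0+a)+(3*7))+((b*a)*(x+2)))*1)
Step 1: at root: ((((0+a)+(3*7))+((b*a)*(x+2)))*1) -> (((0+a)+(3*7))+((b*a)*(x+2))); overall: ((((0+a)+(3*7))+((b*a)*(x+2)))*1) -> (((0+a)+(3*7))+((b*a)*(x+2)))
Step 2: at LL: (0+a) -> a; overall: (((0+a)+(3*7))+((b*a)*(x+2))) -> ((a+(3*7))+((b*a)*(x+2)))
Step 3: at LR: (3*7) -> 21; overall: ((a+(3*7))+((b*a)*(x+2))) -> ((a+21)+((b*a)*(x+2)))
Fixed point: ((a+21)+((b*a)*(x+2)))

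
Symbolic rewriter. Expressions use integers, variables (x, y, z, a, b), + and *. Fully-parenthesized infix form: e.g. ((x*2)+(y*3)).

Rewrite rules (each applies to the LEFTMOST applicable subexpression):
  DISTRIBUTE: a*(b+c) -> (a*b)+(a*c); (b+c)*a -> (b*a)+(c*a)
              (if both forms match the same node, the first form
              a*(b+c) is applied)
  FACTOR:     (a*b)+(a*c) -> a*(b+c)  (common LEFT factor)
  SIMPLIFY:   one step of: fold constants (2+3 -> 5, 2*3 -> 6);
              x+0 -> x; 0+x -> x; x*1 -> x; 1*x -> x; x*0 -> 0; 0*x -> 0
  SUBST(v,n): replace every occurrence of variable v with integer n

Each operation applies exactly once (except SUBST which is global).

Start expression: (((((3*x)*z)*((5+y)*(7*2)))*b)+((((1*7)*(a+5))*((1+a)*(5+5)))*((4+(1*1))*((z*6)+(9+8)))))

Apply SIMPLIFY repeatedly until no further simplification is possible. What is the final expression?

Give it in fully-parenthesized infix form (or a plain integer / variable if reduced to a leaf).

Start: (((((3*x)*z)*((5+y)*(7*2)))*b)+((((1*7)*(a+5))*((1+a)*(5+5)))*((4+(1*1))*((z*6)+(9+8)))))
Step 1: at LLRR: (7*2) -> 14; overall: (((((3*x)*z)*((5+y)*(7*2)))*b)+((((1*7)*(a+5))*((1+a)*(5+5)))*((4+(1*1))*((z*6)+(9+8))))) -> (((((3*x)*z)*((5+y)*14))*b)+((((1*7)*(a+5))*((1+a)*(5+5)))*((4+(1*1))*((z*6)+(9+8)))))
Step 2: at RLLL: (1*7) -> 7; overall: (((((3*x)*z)*((5+y)*14))*b)+((((1*7)*(a+5))*((1+a)*(5+5)))*((4+(1*1))*((z*6)+(9+8))))) -> (((((3*x)*z)*((5+y)*14))*b)+(((7*(a+5))*((1+a)*(5+5)))*((4+(1*1))*((z*6)+(9+8)))))
Step 3: at RLRR: (5+5) -> 10; overall: (((((3*x)*z)*((5+y)*14))*b)+(((7*(a+5))*((1+a)*(5+5)))*((4+(1*1))*((z*6)+(9+8))))) -> (((((3*x)*z)*((5+y)*14))*b)+(((7*(a+5))*((1+a)*10))*((4+(1*1))*((z*6)+(9+8)))))
Step 4: at RRLR: (1*1) -> 1; overall: (((((3*x)*z)*((5+y)*14))*b)+(((7*(a+5))*((1+a)*10))*((4+(1*1))*((z*6)+(9+8))))) -> (((((3*x)*z)*((5+y)*14))*b)+(((7*(a+5))*((1+a)*10))*((4+1)*((z*6)+(9+8)))))
Step 5: at RRL: (4+1) -> 5; overall: (((((3*x)*z)*((5+y)*14))*b)+(((7*(a+5))*((1+a)*10))*((4+1)*((z*6)+(9+8))))) -> (((((3*x)*z)*((5+y)*14))*b)+(((7*(a+5))*((1+a)*10))*(5*((z*6)+(9+8)))))
Step 6: at RRRR: (9+8) -> 17; overall: (((((3*x)*z)*((5+y)*14))*b)+(((7*(a+5))*((1+a)*10))*(5*((z*6)+(9+8))))) -> (((((3*x)*z)*((5+y)*14))*b)+(((7*(a+5))*((1+a)*10))*(5*((z*6)+17))))
Fixed point: (((((3*x)*z)*((5+y)*14))*b)+(((7*(a+5))*((1+a)*10))*(5*((z*6)+17))))

Answer: (((((3*x)*z)*((5+y)*14))*b)+(((7*(a+5))*((1+a)*10))*(5*((z*6)+17))))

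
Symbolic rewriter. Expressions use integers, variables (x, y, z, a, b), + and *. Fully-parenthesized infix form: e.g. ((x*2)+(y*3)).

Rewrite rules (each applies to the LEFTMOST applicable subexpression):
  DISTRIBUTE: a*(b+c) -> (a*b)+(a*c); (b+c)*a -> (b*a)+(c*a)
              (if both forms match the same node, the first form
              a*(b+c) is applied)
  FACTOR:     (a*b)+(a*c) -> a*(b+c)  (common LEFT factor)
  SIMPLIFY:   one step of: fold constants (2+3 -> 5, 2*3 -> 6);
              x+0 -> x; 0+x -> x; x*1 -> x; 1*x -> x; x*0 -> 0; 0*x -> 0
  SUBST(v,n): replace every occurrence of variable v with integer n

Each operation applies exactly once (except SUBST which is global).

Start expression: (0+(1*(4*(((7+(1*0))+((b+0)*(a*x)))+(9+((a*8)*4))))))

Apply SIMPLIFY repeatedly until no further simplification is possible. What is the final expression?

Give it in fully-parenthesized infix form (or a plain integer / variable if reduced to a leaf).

Answer: (4*((7+(b*(a*x)))+(9+((a*8)*4))))

Derivation:
Start: (0+(1*(4*(((7+(1*0))+((b+0)*(a*x)))+(9+((a*8)*4))))))
Step 1: at root: (0+(1*(4*(((7+(1*0))+((b+0)*(a*x)))+(9+((a*8)*4)))))) -> (1*(4*(((7+(1*0))+((b+0)*(a*x)))+(9+((a*8)*4))))); overall: (0+(1*(4*(((7+(1*0))+((b+0)*(a*x)))+(9+((a*8)*4)))))) -> (1*(4*(((7+(1*0))+((b+0)*(a*x)))+(9+((a*8)*4)))))
Step 2: at root: (1*(4*(((7+(1*0))+((b+0)*(a*x)))+(9+((a*8)*4))))) -> (4*(((7+(1*0))+((b+0)*(a*x)))+(9+((a*8)*4)))); overall: (1*(4*(((7+(1*0))+((b+0)*(a*x)))+(9+((a*8)*4))))) -> (4*(((7+(1*0))+((b+0)*(a*x)))+(9+((a*8)*4))))
Step 3: at RLLR: (1*0) -> 0; overall: (4*(((7+(1*0))+((b+0)*(a*x)))+(9+((a*8)*4)))) -> (4*(((7+0)+((b+0)*(a*x)))+(9+((a*8)*4))))
Step 4: at RLL: (7+0) -> 7; overall: (4*(((7+0)+((b+0)*(a*x)))+(9+((a*8)*4)))) -> (4*((7+((b+0)*(a*x)))+(9+((a*8)*4))))
Step 5: at RLRL: (b+0) -> b; overall: (4*((7+((b+0)*(a*x)))+(9+((a*8)*4)))) -> (4*((7+(b*(a*x)))+(9+((a*8)*4))))
Fixed point: (4*((7+(b*(a*x)))+(9+((a*8)*4))))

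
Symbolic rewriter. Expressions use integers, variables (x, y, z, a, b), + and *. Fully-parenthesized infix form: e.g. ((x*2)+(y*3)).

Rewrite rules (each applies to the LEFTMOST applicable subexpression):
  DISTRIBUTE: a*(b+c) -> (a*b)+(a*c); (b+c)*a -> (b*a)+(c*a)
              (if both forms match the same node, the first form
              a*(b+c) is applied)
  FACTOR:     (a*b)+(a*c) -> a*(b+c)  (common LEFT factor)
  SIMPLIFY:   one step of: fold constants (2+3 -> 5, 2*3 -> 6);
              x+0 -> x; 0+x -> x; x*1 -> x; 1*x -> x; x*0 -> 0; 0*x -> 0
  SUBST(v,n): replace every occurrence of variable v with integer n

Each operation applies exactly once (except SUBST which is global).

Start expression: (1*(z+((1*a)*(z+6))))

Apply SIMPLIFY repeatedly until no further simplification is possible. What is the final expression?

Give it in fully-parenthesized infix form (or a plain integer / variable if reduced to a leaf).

Answer: (z+(a*(z+6)))

Derivation:
Start: (1*(z+((1*a)*(z+6))))
Step 1: at root: (1*(z+((1*a)*(z+6)))) -> (z+((1*a)*(z+6))); overall: (1*(z+((1*a)*(z+6)))) -> (z+((1*a)*(z+6)))
Step 2: at RL: (1*a) -> a; overall: (z+((1*a)*(z+6))) -> (z+(a*(z+6)))
Fixed point: (z+(a*(z+6)))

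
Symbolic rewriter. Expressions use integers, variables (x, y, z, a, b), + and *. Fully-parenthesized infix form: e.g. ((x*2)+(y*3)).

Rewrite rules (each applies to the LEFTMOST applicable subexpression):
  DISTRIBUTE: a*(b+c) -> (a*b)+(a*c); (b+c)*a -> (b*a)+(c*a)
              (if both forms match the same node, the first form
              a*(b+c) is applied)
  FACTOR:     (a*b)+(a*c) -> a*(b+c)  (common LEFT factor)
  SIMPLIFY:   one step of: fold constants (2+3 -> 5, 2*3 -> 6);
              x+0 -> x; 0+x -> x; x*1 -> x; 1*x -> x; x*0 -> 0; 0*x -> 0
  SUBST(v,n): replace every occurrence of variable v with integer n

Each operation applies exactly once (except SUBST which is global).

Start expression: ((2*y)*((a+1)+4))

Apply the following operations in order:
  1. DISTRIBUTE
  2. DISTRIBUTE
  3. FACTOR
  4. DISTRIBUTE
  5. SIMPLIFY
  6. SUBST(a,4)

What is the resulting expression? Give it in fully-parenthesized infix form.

Answer: ((((2*y)*4)+(2*y))+((2*y)*4))

Derivation:
Start: ((2*y)*((a+1)+4))
Apply DISTRIBUTE at root (target: ((2*y)*((a+1)+4))): ((2*y)*((a+1)+4)) -> (((2*y)*(a+1))+((2*y)*4))
Apply DISTRIBUTE at L (target: ((2*y)*(a+1))): (((2*y)*(a+1))+((2*y)*4)) -> ((((2*y)*a)+((2*y)*1))+((2*y)*4))
Apply FACTOR at L (target: (((2*y)*a)+((2*y)*1))): ((((2*y)*a)+((2*y)*1))+((2*y)*4)) -> (((2*y)*(a+1))+((2*y)*4))
Apply DISTRIBUTE at L (target: ((2*y)*(a+1))): (((2*y)*(a+1))+((2*y)*4)) -> ((((2*y)*a)+((2*y)*1))+((2*y)*4))
Apply SIMPLIFY at LR (target: ((2*y)*1)): ((((2*y)*a)+((2*y)*1))+((2*y)*4)) -> ((((2*y)*a)+(2*y))+((2*y)*4))
Apply SUBST(a,4): ((((2*y)*a)+(2*y))+((2*y)*4)) -> ((((2*y)*4)+(2*y))+((2*y)*4))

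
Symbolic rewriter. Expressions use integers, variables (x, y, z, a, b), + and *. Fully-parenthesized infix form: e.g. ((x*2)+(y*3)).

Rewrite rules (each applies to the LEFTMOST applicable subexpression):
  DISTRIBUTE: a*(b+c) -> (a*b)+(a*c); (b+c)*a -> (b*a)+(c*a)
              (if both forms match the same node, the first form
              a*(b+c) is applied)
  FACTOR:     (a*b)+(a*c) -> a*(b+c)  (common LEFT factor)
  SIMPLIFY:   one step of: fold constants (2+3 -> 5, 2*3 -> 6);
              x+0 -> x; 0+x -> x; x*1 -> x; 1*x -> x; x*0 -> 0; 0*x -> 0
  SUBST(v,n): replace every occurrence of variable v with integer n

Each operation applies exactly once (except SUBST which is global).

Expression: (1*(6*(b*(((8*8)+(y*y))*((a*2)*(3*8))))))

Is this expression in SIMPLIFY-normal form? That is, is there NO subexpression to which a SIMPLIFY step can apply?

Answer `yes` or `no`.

Answer: no

Derivation:
Expression: (1*(6*(b*(((8*8)+(y*y))*((a*2)*(3*8))))))
Scanning for simplifiable subexpressions (pre-order)...
  at root: (1*(6*(b*(((8*8)+(y*y))*((a*2)*(3*8)))))) (SIMPLIFIABLE)
  at R: (6*(b*(((8*8)+(y*y))*((a*2)*(3*8))))) (not simplifiable)
  at RR: (b*(((8*8)+(y*y))*((a*2)*(3*8)))) (not simplifiable)
  at RRR: (((8*8)+(y*y))*((a*2)*(3*8))) (not simplifiable)
  at RRRL: ((8*8)+(y*y)) (not simplifiable)
  at RRRLL: (8*8) (SIMPLIFIABLE)
  at RRRLR: (y*y) (not simplifiable)
  at RRRR: ((a*2)*(3*8)) (not simplifiable)
  at RRRRL: (a*2) (not simplifiable)
  at RRRRR: (3*8) (SIMPLIFIABLE)
Found simplifiable subexpr at path root: (1*(6*(b*(((8*8)+(y*y))*((a*2)*(3*8))))))
One SIMPLIFY step would give: (6*(b*(((8*8)+(y*y))*((a*2)*(3*8)))))
-> NOT in normal form.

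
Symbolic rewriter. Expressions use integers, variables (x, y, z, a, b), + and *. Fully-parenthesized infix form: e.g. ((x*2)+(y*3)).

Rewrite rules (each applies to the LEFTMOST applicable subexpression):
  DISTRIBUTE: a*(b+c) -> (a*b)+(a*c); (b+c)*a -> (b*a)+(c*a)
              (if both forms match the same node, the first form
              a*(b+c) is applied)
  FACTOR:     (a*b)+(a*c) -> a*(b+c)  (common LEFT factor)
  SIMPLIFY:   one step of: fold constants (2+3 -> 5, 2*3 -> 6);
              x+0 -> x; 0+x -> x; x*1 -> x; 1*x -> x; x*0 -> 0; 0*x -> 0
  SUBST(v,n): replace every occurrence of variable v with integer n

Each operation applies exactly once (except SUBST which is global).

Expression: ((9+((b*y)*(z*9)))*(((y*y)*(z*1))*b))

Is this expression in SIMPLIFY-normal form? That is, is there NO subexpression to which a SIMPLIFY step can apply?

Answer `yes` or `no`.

Expression: ((9+((b*y)*(z*9)))*(((y*y)*(z*1))*b))
Scanning for simplifiable subexpressions (pre-order)...
  at root: ((9+((b*y)*(z*9)))*(((y*y)*(z*1))*b)) (not simplifiable)
  at L: (9+((b*y)*(z*9))) (not simplifiable)
  at LR: ((b*y)*(z*9)) (not simplifiable)
  at LRL: (b*y) (not simplifiable)
  at LRR: (z*9) (not simplifiable)
  at R: (((y*y)*(z*1))*b) (not simplifiable)
  at RL: ((y*y)*(z*1)) (not simplifiable)
  at RLL: (y*y) (not simplifiable)
  at RLR: (z*1) (SIMPLIFIABLE)
Found simplifiable subexpr at path RLR: (z*1)
One SIMPLIFY step would give: ((9+((b*y)*(z*9)))*(((y*y)*z)*b))
-> NOT in normal form.

Answer: no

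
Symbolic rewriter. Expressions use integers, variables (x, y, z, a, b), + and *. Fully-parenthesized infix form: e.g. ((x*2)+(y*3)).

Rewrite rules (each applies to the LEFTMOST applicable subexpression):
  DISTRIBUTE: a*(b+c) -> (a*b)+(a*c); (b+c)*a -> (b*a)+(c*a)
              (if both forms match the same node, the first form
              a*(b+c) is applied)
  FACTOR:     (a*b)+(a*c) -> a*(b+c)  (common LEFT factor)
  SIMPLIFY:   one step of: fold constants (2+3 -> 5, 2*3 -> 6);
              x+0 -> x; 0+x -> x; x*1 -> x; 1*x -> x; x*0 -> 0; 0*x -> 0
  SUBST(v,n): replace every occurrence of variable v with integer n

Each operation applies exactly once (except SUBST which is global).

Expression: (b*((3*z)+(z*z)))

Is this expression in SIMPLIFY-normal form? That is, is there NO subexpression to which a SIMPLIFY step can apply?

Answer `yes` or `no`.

Answer: yes

Derivation:
Expression: (b*((3*z)+(z*z)))
Scanning for simplifiable subexpressions (pre-order)...
  at root: (b*((3*z)+(z*z))) (not simplifiable)
  at R: ((3*z)+(z*z)) (not simplifiable)
  at RL: (3*z) (not simplifiable)
  at RR: (z*z) (not simplifiable)
Result: no simplifiable subexpression found -> normal form.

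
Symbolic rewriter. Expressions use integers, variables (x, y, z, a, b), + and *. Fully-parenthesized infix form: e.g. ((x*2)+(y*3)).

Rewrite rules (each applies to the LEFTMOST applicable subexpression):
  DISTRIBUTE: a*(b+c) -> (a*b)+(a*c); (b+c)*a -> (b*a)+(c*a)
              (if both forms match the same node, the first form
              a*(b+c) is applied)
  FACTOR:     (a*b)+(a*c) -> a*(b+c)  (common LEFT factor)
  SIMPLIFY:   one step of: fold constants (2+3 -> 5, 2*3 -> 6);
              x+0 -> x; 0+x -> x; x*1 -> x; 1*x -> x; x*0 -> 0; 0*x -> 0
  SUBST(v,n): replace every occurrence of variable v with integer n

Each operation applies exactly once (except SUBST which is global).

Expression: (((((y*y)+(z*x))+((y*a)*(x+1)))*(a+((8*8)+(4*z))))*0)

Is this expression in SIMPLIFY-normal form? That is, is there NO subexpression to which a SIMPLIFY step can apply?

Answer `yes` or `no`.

Answer: no

Derivation:
Expression: (((((y*y)+(z*x))+((y*a)*(x+1)))*(a+((8*8)+(4*z))))*0)
Scanning for simplifiable subexpressions (pre-order)...
  at root: (((((y*y)+(z*x))+((y*a)*(x+1)))*(a+((8*8)+(4*z))))*0) (SIMPLIFIABLE)
  at L: ((((y*y)+(z*x))+((y*a)*(x+1)))*(a+((8*8)+(4*z)))) (not simplifiable)
  at LL: (((y*y)+(z*x))+((y*a)*(x+1))) (not simplifiable)
  at LLL: ((y*y)+(z*x)) (not simplifiable)
  at LLLL: (y*y) (not simplifiable)
  at LLLR: (z*x) (not simplifiable)
  at LLR: ((y*a)*(x+1)) (not simplifiable)
  at LLRL: (y*a) (not simplifiable)
  at LLRR: (x+1) (not simplifiable)
  at LR: (a+((8*8)+(4*z))) (not simplifiable)
  at LRR: ((8*8)+(4*z)) (not simplifiable)
  at LRRL: (8*8) (SIMPLIFIABLE)
  at LRRR: (4*z) (not simplifiable)
Found simplifiable subexpr at path root: (((((y*y)+(z*x))+((y*a)*(x+1)))*(a+((8*8)+(4*z))))*0)
One SIMPLIFY step would give: 0
-> NOT in normal form.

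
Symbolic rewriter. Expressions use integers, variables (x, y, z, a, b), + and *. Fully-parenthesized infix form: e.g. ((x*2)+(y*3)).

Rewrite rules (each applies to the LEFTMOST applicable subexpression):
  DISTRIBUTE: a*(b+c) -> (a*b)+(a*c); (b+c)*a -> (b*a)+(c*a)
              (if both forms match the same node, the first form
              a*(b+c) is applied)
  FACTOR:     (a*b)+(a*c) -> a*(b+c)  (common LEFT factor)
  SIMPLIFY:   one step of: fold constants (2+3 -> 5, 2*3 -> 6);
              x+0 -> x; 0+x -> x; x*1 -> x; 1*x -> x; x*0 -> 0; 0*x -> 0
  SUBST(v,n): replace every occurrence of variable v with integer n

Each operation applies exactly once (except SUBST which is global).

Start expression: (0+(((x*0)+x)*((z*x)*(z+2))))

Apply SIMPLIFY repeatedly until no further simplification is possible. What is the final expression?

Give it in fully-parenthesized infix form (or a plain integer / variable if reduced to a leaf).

Start: (0+(((x*0)+x)*((z*x)*(z+2))))
Step 1: at root: (0+(((x*0)+x)*((z*x)*(z+2)))) -> (((x*0)+x)*((z*x)*(z+2))); overall: (0+(((x*0)+x)*((z*x)*(z+2)))) -> (((x*0)+x)*((z*x)*(z+2)))
Step 2: at LL: (x*0) -> 0; overall: (((x*0)+x)*((z*x)*(z+2))) -> ((0+x)*((z*x)*(z+2)))
Step 3: at L: (0+x) -> x; overall: ((0+x)*((z*x)*(z+2))) -> (x*((z*x)*(z+2)))
Fixed point: (x*((z*x)*(z+2)))

Answer: (x*((z*x)*(z+2)))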